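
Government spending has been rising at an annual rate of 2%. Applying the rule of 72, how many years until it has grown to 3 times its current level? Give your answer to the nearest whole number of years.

57 years

One doubling takes 72/2 = 36.00 years.
3× is log₂ 3 ≈ 1.58 doublings, so ≈ 1.58 × 36.00 = 57 years.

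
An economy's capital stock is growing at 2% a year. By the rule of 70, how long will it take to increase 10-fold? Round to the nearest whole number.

about 116 years

Doubling time ≈ 70/2 = 35.00 years.
10× is log₂ 10 ≈ 3.32 doublings, so ≈ 3.32 × 35.00 = 116 years.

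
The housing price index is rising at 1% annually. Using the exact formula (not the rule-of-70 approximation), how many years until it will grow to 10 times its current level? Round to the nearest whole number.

231 years

t = ln(10) / ln(1 + 0.01) = 2.3026 / 0.009950 ≈ 231.42.
≈ 231 years.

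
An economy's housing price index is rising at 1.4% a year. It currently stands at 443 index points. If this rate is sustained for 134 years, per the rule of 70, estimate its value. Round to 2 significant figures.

It doubles every 70/1.4 ≈ 50.00 years, so 134 years is 2.68 doublings.
2^2.68 ≈ 6.41; 443 × 6.41 ≈ 2800 index points.

approximately 2800 index points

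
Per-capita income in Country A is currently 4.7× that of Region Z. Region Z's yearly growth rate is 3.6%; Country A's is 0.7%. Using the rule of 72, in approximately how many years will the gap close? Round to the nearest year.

55 years

What matters is the difference: 2.9 pp.
Rule of 72 on the gap: the ratio halves every 72/2.9 ≈ 24.83 years.
A 4.7× gap takes log₂(4.7) ≈ 2.23 halvings to close: 2.23 × 24.83 ≈ 55 years.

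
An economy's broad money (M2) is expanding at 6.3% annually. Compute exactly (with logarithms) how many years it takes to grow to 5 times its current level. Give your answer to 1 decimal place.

t = ln(5) / ln(1 + 0.063) = 1.6094 / 0.061095 ≈ 26.34.

26.3 years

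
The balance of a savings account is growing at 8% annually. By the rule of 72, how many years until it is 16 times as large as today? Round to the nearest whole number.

At 8% it doubles every 72/8 ≈ 9.00 years.
Getting to 16× needs 4 doublings: 4 × 9.00 ≈ 36 years.

≈ 36 years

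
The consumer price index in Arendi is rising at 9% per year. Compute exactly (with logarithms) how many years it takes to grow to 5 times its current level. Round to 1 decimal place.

18.7 years

t = ln(5) / ln(1 + 0.09) = 1.6094 / 0.086178 ≈ 18.68.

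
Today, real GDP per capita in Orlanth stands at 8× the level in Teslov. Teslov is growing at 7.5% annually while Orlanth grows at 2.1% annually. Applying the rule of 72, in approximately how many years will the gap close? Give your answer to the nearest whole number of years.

40 years

Teslov gains on Orlanth at 7.5% − 2.1% = 5.4 points a year.
At that relative rate the gap halves every 72/5.4 ≈ 13.33 years.
An 8× gap closes after 3 halvings: 3 × 13.33 ≈ 40 years.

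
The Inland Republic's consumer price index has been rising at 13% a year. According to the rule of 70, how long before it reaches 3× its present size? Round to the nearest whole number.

At 13% it doubles every 70/13 ≈ 5.38 years.
Reaching 3× takes log₂(3) ≈ 1.58 doublings.
1.58 × 5.38 ≈ 9 years.

roughly 9 years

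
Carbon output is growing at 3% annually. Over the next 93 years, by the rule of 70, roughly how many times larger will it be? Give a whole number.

At 3% one doubling takes ≈ 23.33 years; 93 years is 4 of them, so ×16.

about 16 times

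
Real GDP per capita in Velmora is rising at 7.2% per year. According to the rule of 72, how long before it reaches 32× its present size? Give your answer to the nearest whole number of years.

One doubling takes 72/7.2 = 10.00 years.
32× is 5 doublings, so 5 × 10.00 ≈ 50 years.

50 years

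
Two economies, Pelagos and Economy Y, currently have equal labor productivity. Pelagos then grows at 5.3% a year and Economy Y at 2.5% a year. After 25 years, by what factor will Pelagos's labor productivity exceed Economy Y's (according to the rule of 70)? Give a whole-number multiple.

roughly 2 times

Pelagos pulls ahead at 2.8 pp per year, so the ratio doubles every 70/2.8 ≈ 25.00 years.
In 25 years that's 1.00 doublings: 2^1.00 ≈ 2.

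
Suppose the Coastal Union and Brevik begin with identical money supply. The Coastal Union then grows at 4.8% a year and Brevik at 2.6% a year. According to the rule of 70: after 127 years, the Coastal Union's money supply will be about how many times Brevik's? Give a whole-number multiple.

roughly 16 times

the Coastal Union pulls ahead at 2.2 pp per year, so the ratio doubles every 70/2.2 ≈ 31.82 years.
In 127 years that's 3.99 doublings: 2^3.99 ≈ 16.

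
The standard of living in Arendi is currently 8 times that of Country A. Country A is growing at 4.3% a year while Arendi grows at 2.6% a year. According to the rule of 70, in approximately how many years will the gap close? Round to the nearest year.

124 years

Country A gains on Arendi at 4.3% − 2.6% = 1.7 points a year.
At that relative rate the gap halves every 70/1.7 ≈ 41.18 years.
An 8 times gap closes after 3 halvings: 3 × 41.18 ≈ 124 years.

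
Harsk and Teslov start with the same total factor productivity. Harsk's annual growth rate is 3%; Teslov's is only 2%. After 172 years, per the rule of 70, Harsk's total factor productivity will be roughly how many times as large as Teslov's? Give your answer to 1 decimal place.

Rate gap = 3% − 2% = 1 point.
The ratio doubles every 70/1 ≈ 70.00 years.
172/70.00 ≈ 2.46 doublings → ratio ≈ 2^2.46 ≈ 5.5.

5.5 times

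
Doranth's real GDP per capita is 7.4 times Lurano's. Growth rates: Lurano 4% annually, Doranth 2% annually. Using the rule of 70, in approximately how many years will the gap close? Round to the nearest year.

What matters is the difference: 2 pp.
Rule of 70 on the gap: the ratio halves every 70/2 ≈ 35.00 years.
A 7.4 times gap takes log₂(7.4) ≈ 2.89 halvings to close: 2.89 × 35.00 ≈ 101 years.

roughly 101 years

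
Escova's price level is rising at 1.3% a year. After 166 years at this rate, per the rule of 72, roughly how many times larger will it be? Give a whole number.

around 8 times

72/1.3 ≈ 55.38 years per doubling.
166 years fits 3 doublings: 2^3 = 8.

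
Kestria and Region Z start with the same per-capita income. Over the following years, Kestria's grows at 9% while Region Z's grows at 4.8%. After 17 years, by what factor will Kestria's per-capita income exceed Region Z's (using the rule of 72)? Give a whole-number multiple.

approximately 2 times

Kestria pulls ahead at 4.2 pp per year, so the ratio doubles every 72/4.2 ≈ 17.14 years.
In 17 years that's 0.99 doublings: 2^0.99 ≈ 2.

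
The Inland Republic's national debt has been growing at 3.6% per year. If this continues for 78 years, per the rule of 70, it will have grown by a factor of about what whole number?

about 16 times

At 3.6% one doubling takes ≈ 19.44 years; 78 years is 4 of them, so ×16.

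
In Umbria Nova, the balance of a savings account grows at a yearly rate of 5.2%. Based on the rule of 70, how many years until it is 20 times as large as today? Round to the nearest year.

One doubling takes 70/5.2 = 13.46 years.
Reaching 20× takes log₂(20) ≈ 4.32 doublings.
4.32 × 13.46 ≈ 58 years.

about 58 years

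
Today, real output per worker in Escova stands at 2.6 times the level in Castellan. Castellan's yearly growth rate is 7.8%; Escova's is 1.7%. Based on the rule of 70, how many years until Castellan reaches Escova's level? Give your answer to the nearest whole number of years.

approximately 16 years

What matters is the difference: 6.1 pp.
Rule of 70 on the gap: the ratio halves every 70/6.1 ≈ 11.48 years.
A 2.6 times gap takes log₂(2.6) ≈ 1.38 halvings to close: 1.38 × 11.48 ≈ 16 years.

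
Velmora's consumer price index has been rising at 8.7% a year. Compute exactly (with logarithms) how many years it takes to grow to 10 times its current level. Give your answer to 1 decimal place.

27.6 years

t = ln(10) / ln(1 + 0.087) = 2.3026 / 0.083422 ≈ 27.60.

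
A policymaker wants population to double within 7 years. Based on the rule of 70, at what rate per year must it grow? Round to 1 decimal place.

about 10.0% per year

70 / 7 ≈ 10.00, so about 10.0% per year.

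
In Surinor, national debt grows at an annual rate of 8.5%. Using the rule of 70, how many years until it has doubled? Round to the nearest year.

8 years

70/8.5 ≈ 8.24, so it doubles roughly every 8 years.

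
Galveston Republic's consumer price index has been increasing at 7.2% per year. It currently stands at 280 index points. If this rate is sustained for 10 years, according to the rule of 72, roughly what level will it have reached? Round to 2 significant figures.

Doubling time ≈ 72/7.2 = 10.00 years.
10 years is 10/10.00 ≈ 1.00 doublings, a factor of 2^1.00 ≈ 2.00.
280 × 2.00 ≈ 560 index points.

approximately 560 index points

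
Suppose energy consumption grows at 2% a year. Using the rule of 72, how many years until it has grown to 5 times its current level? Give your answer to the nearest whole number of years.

84 years

One doubling takes 72/2 = 36.00 years.
Reaching 5× takes log₂(5) ≈ 2.32 doublings.
2.32 × 36.00 ≈ 84 years.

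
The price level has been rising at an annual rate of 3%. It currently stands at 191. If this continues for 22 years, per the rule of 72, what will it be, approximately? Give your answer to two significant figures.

roughly 360

It doubles every 72/3 ≈ 24.00 years, so 22 years is 0.92 doublings.
2^0.92 ≈ 1.89; 191 × 1.89 ≈ 360.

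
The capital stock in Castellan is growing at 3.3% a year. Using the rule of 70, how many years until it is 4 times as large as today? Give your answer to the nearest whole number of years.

One doubling takes 70/3.3 = 21.21 years.
4 = 2^2, so 2 doublings → 42 years.

42 years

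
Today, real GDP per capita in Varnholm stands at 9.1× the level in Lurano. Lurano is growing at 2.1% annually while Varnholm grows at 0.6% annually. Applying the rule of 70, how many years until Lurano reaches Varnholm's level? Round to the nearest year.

about 149 years

The growth-rate gap is 2.1% − 0.6% = 1.5 percentage points.
So the ratio between them halves every 70/1.5 ≈ 46.67 years.
A 9.1× gap takes log₂(9.1) ≈ 3.19 halvings to close: 3.19 × 46.67 ≈ 149 years.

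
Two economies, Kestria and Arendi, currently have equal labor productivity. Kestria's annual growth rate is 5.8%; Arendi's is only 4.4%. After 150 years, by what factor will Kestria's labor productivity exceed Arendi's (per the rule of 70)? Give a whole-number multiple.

8 times

Only the 1.4-point difference matters.
70/1.4 ≈ 50.00 years per doubling of the ratio; 150 years gives 3.00 doublings, so ≈ 8×.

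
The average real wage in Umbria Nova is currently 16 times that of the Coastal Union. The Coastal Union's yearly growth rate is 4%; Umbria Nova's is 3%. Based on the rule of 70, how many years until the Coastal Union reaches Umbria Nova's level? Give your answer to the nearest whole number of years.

roughly 280 years

What matters is the difference: 1 pp.
Rule of 70 on the gap: the ratio halves every 70/1 ≈ 70.00 years.
A 16 times gap closes after 4 halvings: 4 × 70.00 ≈ 280 years.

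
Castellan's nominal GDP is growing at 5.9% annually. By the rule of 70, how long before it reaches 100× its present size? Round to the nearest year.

≈ 79 years

One doubling takes 70/5.9 = 11.86 years.
Reaching 100× takes log₂(100) ≈ 6.64 doublings.
6.64 × 11.86 ≈ 79 years.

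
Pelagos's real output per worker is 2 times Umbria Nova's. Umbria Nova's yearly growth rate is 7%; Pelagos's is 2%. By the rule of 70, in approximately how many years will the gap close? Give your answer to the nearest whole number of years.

14 years

The growth-rate gap is 7% − 2% = 5 percentage points.
So the ratio between them halves every 70/5 ≈ 14.00 years.
A 2 times gap closes after 1 halving: 1 × 14.00 ≈ 14 years.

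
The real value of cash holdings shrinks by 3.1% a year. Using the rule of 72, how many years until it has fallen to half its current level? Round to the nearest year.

Halving time ≈ 72 / 3.1 = 23.23 → 23 years.

23 years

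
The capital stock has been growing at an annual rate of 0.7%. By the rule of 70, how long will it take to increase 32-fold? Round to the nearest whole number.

One doubling takes 70/0.7 = 100.00 years.
32× is 5 doublings, so 5 × 100.00 ≈ 500 years.

about 500 years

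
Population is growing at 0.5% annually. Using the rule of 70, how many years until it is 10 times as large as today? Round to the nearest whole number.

One doubling takes 70/0.5 = 140.00 years.
Reaching 10× takes log₂(10) ≈ 3.32 doublings.
3.32 × 140.00 ≈ 465 years.

around 465 years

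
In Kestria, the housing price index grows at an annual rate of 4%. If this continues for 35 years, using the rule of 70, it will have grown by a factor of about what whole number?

roughly 4 times

Doubling time ≈ 70/4 = 17.50 years.
35/17.50 ≈ 2 doublings, so about 2^2 = 4×.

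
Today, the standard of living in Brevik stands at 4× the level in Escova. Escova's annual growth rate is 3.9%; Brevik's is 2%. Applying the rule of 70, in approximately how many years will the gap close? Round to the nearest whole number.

74 years

What matters is the difference: 1.9 pp.
Rule of 70 on the gap: the ratio halves every 70/1.9 ≈ 36.84 years.
A 4× gap closes after 2 halvings: 2 × 36.84 ≈ 74 years.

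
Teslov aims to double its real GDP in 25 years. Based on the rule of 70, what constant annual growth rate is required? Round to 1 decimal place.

around 2.8%

70 / 25 ≈ 2.80, so about 2.8% annually.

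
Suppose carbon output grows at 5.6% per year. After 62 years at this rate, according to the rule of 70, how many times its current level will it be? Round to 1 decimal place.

Doubles every ≈ 12.50 years (70/5.6).
62 years is 4.96 doublings; 2^4.96 ≈ 31.1×.

about 31.1 times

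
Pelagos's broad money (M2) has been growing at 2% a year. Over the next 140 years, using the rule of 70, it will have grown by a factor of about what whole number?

70/2 ≈ 35.00 years per doubling.
140 years fits 4 doublings: 2^4 = 16.

≈ 16 times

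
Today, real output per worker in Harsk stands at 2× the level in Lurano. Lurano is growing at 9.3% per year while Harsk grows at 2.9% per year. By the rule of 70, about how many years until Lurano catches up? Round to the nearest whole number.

Lurano gains on Harsk at 9.3% − 2.9% = 6.4 points a year.
At that relative rate the gap halves every 70/6.4 ≈ 10.94 years.
A 2× gap closes after 1 halving: 1 × 10.94 ≈ 11 years.

roughly 11 years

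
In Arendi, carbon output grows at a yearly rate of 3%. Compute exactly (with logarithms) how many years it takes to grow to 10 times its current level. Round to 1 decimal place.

t = ln(10) / ln(1 + 0.03) = 2.3026 / 0.029559 ≈ 77.90.

77.9 years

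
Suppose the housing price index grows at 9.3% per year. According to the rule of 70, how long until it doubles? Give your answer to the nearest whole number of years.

70/9.3 ≈ 7.53, so it doubles roughly every 8 years.

8 years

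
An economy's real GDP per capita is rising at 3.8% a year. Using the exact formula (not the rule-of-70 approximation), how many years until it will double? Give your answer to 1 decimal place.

t = ln(2) / ln(1 + 0.038) = 0.6931 / 0.037296 ≈ 18.58.

18.6 years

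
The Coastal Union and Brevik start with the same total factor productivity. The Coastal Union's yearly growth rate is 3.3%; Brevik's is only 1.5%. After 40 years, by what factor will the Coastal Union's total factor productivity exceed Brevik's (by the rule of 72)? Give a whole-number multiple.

Only the 1.8-point difference matters.
72/1.8 ≈ 40.00 years per doubling of the ratio; 40 years gives 1.00 doublings, so ≈ 2×.

about 2 times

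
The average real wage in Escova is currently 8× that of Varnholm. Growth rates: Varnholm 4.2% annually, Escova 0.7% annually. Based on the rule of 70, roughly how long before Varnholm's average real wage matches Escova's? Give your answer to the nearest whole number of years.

Varnholm gains on Escova at 4.2% − 0.7% = 3.5 points a year.
At that relative rate the gap halves every 70/3.5 ≈ 20.00 years.
An 8× gap closes after 3 halvings: 3 × 20.00 ≈ 60 years.

≈ 60 years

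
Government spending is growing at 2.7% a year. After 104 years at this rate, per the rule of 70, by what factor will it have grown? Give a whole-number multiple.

70/2.7 ≈ 25.93 years per doubling.
104 years fits 4 doublings: 2^4 = 16.

roughly 16 times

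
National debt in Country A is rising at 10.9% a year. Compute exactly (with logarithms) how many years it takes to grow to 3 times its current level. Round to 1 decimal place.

10.6 years

t = ln(3) / ln(1 + 0.109) = 1.0986 / 0.103459 ≈ 10.62.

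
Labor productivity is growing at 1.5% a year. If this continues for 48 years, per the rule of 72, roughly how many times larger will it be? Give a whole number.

about 2 times

Doubling time ≈ 72/1.5 = 48.00 years.
48/48.00 ≈ 1 doubling, so about 2^1 = 2×.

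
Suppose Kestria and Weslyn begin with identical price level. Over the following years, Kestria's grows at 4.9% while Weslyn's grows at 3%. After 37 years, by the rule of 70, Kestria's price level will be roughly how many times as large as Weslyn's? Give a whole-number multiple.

about 2 times

Only the 1.9-point difference matters.
70/1.9 ≈ 36.84 years per doubling of the ratio; 37 years gives 1.00 doublings, so ≈ 2×.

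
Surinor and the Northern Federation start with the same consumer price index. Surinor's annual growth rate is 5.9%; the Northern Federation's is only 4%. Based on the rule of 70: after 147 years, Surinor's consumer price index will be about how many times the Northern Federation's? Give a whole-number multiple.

Surinor pulls ahead at 1.9 pp per year, so the ratio doubles every 70/1.9 ≈ 36.84 years.
In 147 years that's 3.99 doublings: 2^3.99 ≈ 16.

≈ 16 times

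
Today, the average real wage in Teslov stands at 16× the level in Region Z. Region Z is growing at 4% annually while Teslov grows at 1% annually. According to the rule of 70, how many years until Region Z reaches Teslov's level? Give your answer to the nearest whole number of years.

What matters is the difference: 3 pp.
Rule of 70 on the gap: the ratio halves every 70/3 ≈ 23.33 years.
A 16× gap closes after 4 halvings: 4 × 23.33 ≈ 93 years.

around 93 years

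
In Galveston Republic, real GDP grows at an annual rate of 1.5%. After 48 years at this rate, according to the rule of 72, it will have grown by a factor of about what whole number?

approximately 2 times

72/1.5 ≈ 48.00 years per doubling.
48 years fits 1 doubling: 2^1 = 2.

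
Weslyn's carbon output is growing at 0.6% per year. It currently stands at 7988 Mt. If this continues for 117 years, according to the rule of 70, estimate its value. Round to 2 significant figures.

Doubling time ≈ 70/0.6 = 116.67 years.
117 years is 117/116.67 ≈ 1.00 doublings, a factor of 2^1.00 ≈ 2.00.
7988 × 2.00 ≈ 16000 Mt.

≈ 16000 Mt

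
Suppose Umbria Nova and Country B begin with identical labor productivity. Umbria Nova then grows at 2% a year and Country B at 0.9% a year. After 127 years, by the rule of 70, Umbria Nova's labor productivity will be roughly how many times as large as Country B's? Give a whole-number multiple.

Rate gap = 2% − 0.9% = 1.1 points.
The ratio doubles every 70/1.1 ≈ 63.64 years.
127/63.64 ≈ 2.00 doublings → ratio ≈ 2^2.00 ≈ 4.

roughly 4 times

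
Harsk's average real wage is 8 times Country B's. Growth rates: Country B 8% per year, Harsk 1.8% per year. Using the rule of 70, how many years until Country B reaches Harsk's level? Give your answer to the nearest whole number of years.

≈ 34 years

Country B gains on Harsk at 8% − 1.8% = 6.2 points a year.
At that relative rate the gap halves every 70/6.2 ≈ 11.29 years.
An 8 times gap closes after 3 halvings: 3 × 11.29 ≈ 34 years.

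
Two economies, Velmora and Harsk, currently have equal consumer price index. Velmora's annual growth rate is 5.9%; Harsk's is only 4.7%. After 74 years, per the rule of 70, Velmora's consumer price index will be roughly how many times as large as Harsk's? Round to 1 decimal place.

≈ 2.4 times

Velmora pulls ahead at 1.2 pp per year, so the ratio doubles every 70/1.2 ≈ 58.33 years.
In 74 years that's 1.27 doublings: 2^1.27 ≈ 2.4.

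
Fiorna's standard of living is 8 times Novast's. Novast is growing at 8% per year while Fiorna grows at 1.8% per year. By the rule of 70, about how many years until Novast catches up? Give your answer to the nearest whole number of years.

What matters is the difference: 6.2 pp.
Rule of 70 on the gap: the ratio halves every 70/6.2 ≈ 11.29 years.
An 8 times gap closes after 3 halvings: 3 × 11.29 ≈ 34 years.

34 years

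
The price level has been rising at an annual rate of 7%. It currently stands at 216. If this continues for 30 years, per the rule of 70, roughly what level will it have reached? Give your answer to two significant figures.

≈ 1700

It doubles every 70/7 ≈ 10.00 years, so 30 years is 3.00 doublings.
2^3.00 ≈ 8.00; 216 × 8.00 ≈ 1700.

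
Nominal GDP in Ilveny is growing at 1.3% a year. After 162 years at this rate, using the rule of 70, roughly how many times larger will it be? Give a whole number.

≈ 8 times

At 1.3% one doubling takes ≈ 53.85 years; 162 years is 3 of them, so ×8.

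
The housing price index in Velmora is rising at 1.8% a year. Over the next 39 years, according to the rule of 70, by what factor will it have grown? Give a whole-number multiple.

around 2 times

70/1.8 ≈ 38.89 years per doubling.
39 years fits 1 doubling: 2^1 = 2.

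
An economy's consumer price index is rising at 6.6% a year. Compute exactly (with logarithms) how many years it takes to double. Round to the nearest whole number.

t = ln(2) / ln(1 + 0.066) = 0.6931 / 0.063913 ≈ 10.84.
≈ 11 years.

11 years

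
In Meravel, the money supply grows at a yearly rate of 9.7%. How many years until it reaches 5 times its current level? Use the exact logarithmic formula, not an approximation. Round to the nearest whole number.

17 years

t = ln(5) / ln(1 + 0.097) = 1.6094 / 0.092579 ≈ 17.38.
≈ 17 years.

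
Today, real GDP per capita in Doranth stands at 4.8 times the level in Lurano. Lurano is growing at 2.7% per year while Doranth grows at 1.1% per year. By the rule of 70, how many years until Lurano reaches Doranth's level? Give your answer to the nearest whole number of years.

around 99 years

The growth-rate gap is 2.7% − 1.1% = 1.6 percentage points.
So the ratio between them halves every 70/1.6 ≈ 43.75 years.
A 4.8 times gap takes log₂(4.8) ≈ 2.26 halvings to close: 2.26 × 43.75 ≈ 99 years.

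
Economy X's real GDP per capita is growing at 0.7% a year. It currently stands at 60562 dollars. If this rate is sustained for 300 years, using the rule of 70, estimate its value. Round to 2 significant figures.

Doubling time ≈ 70/0.7 = 100.00 years.
300 years is 300/100.00 ≈ 3.00 doublings, a factor of 2^3.00 ≈ 8.00.
60562 × 8.00 ≈ 480000 dollars.

roughly 480000 dollars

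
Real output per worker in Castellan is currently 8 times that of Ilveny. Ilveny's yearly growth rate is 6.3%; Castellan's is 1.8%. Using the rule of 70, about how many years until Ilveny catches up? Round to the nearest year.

47 years

Ilveny gains on Castellan at 6.3% − 1.8% = 4.5 points a year.
At that relative rate the gap halves every 70/4.5 ≈ 15.56 years.
An 8 times gap closes after 3 halvings: 3 × 15.56 ≈ 47 years.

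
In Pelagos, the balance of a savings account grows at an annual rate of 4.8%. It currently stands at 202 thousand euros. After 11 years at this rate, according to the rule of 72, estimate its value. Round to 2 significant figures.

It doubles every 72/4.8 ≈ 15.00 years, so 11 years is 0.73 doublings.
2^0.73 ≈ 1.66; 202 × 1.66 ≈ 340 thousand euros.

around 340 thousand euros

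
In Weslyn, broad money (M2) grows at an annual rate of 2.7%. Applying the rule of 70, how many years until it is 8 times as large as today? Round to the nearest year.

78 years

One doubling takes 70/2.7 = 25.93 years.
Getting to 8× needs 3 doublings: 3 × 25.93 ≈ 78 years.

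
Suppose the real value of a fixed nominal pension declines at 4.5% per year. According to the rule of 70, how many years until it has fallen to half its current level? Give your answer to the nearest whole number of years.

Falling at 4.5%, it halves about every 70/4.5 = 15.56 years.

about 16 years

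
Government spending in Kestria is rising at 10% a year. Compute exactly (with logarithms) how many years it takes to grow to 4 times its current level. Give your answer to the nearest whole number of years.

t = ln(4) / ln(1 + 0.1) = 1.3863 / 0.095310 ≈ 14.55.
≈ 15 years.

15 years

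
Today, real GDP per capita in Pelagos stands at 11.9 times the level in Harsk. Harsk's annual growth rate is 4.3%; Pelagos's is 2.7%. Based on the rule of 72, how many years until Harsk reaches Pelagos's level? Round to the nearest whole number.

≈ 161 years

What matters is the difference: 1.6 pp.
Rule of 72 on the gap: the ratio halves every 72/1.6 ≈ 45.00 years.
An 11.9 times gap takes log₂(11.9) ≈ 3.57 halvings to close: 3.57 × 45.00 ≈ 161 years.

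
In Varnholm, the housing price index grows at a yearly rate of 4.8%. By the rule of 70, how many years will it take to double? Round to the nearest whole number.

roughly 15 years

70/4.8 ≈ 14.58, so it doubles roughly every 15 years.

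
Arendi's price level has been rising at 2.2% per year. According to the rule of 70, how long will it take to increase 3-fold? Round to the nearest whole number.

50 years

At 2.2% it doubles every 70/2.2 ≈ 31.82 years.
3× is log₂ 3 ≈ 1.58 doublings, so ≈ 1.58 × 31.82 = 50 years.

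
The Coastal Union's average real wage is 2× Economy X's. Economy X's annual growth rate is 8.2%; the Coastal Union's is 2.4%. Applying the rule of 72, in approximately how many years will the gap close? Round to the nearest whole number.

about 12 years

Economy X gains on the Coastal Union at 8.2% − 2.4% = 5.8 points a year.
At that relative rate the gap halves every 72/5.8 ≈ 12.41 years.
A 2× gap closes after 1 halving: 1 × 12.41 ≈ 12 years.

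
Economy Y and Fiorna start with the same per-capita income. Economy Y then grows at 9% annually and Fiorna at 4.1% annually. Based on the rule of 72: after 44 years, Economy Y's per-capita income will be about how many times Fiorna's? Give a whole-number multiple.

Only the 4.9-point difference matters.
72/4.9 ≈ 14.69 years per doubling of the ratio; 44 years gives 3.00 doublings, so ≈ 8×.

roughly 8 times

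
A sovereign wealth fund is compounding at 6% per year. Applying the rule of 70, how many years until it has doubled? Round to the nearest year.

70/6 ≈ 11.67, so it doubles roughly every 12 years.

approximately 12 years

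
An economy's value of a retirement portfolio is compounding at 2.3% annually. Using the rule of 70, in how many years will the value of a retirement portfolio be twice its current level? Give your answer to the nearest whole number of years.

approximately 30 years

Doubling time ≈ 70 / 2.3 = 30.43 years.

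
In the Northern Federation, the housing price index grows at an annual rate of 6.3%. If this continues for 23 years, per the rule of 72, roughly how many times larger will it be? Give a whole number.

72/6.3 ≈ 11.43 years per doubling.
23 years fits 2 doublings: 2^2 = 4.

4 times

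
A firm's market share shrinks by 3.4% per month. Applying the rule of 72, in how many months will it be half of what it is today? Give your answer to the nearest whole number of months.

approximately 21 months

Halving time ≈ 72 / 3.4 = 21.18 → 21 months.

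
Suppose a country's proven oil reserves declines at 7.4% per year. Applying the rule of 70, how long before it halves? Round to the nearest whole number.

approximately 9 years

Falling at 7.4%, it halves about every 70/7.4 = 9.46 years.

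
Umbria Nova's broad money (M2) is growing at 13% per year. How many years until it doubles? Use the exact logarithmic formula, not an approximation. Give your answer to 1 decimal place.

t = ln(2) / ln(1 + 0.13) = 0.6931 / 0.122218 ≈ 5.67.

5.7 years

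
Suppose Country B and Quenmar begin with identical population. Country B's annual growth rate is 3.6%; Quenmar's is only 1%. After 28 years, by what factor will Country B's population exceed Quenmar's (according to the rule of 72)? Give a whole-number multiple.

Country B pulls ahead at 2.6 pp per year, so the ratio doubles every 72/2.6 ≈ 27.69 years.
In 28 years that's 1.01 doublings: 2^1.01 ≈ 2.

≈ 2 times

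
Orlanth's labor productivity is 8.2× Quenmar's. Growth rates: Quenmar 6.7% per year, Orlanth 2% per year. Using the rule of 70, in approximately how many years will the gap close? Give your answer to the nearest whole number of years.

Quenmar gains on Orlanth at 6.7% − 2% = 4.7 points a year.
At that relative rate the gap halves every 70/4.7 ≈ 14.89 years.
An 8.2× gap takes log₂(8.2) ≈ 3.04 halvings to close: 3.04 × 14.89 ≈ 45 years.

≈ 45 years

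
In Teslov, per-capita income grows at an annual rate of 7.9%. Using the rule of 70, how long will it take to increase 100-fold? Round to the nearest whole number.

approximately 59 years

Doubling time ≈ 70/7.9 = 8.86 years.
Reaching 100× takes log₂(100) ≈ 6.64 doublings.
6.64 × 8.86 ≈ 59 years.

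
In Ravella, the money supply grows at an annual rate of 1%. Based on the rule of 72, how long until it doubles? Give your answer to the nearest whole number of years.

Doubling time ≈ 72 / 1 = 72.00 years.

≈ 72 years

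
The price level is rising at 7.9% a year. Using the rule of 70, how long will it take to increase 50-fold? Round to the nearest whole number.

50 years

Doubling time ≈ 70/7.9 = 8.86 years.
50× is log₂ 50 ≈ 5.64 doublings, so ≈ 5.64 × 8.86 = 50 years.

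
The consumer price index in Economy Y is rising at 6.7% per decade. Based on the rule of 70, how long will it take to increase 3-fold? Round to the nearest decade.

At 6.7% it doubles every 70/6.7 ≈ 10.45 decades.
Reaching 3× takes log₂(3) ≈ 1.58 doublings.
1.58 × 10.45 ≈ 17 decades.

roughly 17 decades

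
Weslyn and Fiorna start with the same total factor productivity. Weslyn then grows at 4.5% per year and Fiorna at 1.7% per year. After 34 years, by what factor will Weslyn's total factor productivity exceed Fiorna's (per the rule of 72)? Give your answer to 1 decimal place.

about 2.5 times

Only the 2.8-point difference matters.
72/2.8 ≈ 25.71 years per doubling of the ratio; 34 years gives 1.32 doublings, so ≈ 2.5×.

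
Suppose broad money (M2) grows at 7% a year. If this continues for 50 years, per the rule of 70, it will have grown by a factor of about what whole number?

At 7% one doubling takes ≈ 10.00 years; 50 years is 5 of them, so ×32.

approximately 32 times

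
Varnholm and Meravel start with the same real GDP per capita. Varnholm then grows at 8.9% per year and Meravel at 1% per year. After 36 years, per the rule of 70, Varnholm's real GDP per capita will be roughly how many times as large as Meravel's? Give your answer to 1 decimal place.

16.7 times

Rate gap = 8.9% − 1% = 7.9 points.
The ratio doubles every 70/7.9 ≈ 8.86 years.
36/8.86 ≈ 4.06 doublings → ratio ≈ 2^4.06 ≈ 16.7.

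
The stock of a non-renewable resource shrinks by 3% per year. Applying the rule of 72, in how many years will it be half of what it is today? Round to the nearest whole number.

Halving time ≈ 72 / 3 = 24.00 → 24 years.

24 years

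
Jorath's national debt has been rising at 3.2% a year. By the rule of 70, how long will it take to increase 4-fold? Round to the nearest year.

roughly 44 years

At 3.2% it doubles every 70/3.2 ≈ 21.88 years.
4 = 2^2, so 2 doublings → 44 years.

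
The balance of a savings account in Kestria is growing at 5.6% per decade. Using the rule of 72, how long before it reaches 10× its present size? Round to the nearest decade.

Doubling time ≈ 72/5.6 = 12.86 decades.
10× is log₂ 10 ≈ 3.32 doublings, so ≈ 3.32 × 12.86 = 43 decades.

≈ 43 decades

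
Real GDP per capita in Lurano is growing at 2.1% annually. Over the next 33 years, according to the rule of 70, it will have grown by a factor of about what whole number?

2 times

At 2.1% one doubling takes ≈ 33.33 years; 33 years is 1 of them, so ×2.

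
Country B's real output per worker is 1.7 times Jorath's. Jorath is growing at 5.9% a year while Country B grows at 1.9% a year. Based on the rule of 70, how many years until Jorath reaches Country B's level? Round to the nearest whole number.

≈ 13 years

What matters is the difference: 4 pp.
Rule of 70 on the gap: the ratio halves every 70/4 ≈ 17.50 years.
A 1.7 times gap takes log₂(1.7) ≈ 0.77 halvings to close: 0.77 × 17.50 ≈ 13 years.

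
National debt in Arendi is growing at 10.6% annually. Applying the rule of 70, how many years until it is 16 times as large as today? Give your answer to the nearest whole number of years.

≈ 26 years

One doubling takes 70/10.6 = 6.60 years.
Getting to 16× needs 4 doublings: 4 × 6.60 ≈ 26 years.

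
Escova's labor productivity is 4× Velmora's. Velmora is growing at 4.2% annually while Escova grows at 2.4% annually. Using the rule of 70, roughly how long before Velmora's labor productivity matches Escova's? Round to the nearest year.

around 78 years

What matters is the difference: 1.8 pp.
Rule of 70 on the gap: the ratio halves every 70/1.8 ≈ 38.89 years.
A 4× gap closes after 2 halvings: 2 × 38.89 ≈ 78 years.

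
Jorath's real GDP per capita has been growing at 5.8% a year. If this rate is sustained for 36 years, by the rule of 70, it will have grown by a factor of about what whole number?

70/5.8 ≈ 12.07 years per doubling.
36 years fits 3 doublings: 2^3 = 8.

about 8 times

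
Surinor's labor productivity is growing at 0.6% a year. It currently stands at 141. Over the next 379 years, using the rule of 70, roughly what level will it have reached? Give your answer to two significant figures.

roughly 1300

Doubling time ≈ 70/0.6 = 116.67 years.
379 years is 379/116.67 ≈ 3.25 doublings, a factor of 2^3.25 ≈ 9.51.
141 × 9.51 ≈ 1300.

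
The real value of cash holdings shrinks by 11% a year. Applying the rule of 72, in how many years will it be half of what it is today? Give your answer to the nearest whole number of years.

≈ 7 years

The rule works in reverse for decay: 72/11 ≈ 6.55 years to halve.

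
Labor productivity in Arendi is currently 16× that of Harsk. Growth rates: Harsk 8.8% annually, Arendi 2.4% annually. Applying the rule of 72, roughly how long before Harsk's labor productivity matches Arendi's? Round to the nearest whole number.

roughly 45 years

Harsk gains on Arendi at 8.8% − 2.4% = 6.4 points a year.
At that relative rate the gap halves every 72/6.4 ≈ 11.25 years.
A 16× gap closes after 4 halvings: 4 × 11.25 ≈ 45 years.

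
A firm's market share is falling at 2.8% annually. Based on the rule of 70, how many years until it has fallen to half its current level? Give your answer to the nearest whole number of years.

Falling at 2.8%, it halves about every 70/2.8 = 25.00 years.

≈ 25 years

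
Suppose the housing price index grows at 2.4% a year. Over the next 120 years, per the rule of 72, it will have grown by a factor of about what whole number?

16 times

At 2.4% one doubling takes ≈ 30.00 years; 120 years is 4 of them, so ×16.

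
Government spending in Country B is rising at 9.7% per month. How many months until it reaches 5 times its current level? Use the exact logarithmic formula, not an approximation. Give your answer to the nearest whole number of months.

t = ln(5) / ln(1 + 0.097) = 1.6094 / 0.092579 ≈ 17.38.
≈ 17 months.

17 months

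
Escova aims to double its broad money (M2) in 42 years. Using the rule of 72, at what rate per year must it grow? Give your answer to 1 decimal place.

72 / 42 ≈ 1.71, so about 1.7% per year.

≈ 1.7%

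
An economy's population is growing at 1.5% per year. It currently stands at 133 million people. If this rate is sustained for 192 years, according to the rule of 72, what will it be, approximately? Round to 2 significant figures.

It doubles every 72/1.5 ≈ 48.00 years, so 192 years is 4.00 doublings.
2^4.00 ≈ 16.00; 133 × 16.00 ≈ 2100 million people.

about 2100 million people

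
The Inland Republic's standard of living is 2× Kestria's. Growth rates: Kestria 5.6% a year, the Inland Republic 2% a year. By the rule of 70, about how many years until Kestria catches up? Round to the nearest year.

What matters is the difference: 3.6 pp.
Rule of 70 on the gap: the ratio halves every 70/3.6 ≈ 19.44 years.
A 2× gap closes after 1 halving: 1 × 19.44 ≈ 19 years.

roughly 19 years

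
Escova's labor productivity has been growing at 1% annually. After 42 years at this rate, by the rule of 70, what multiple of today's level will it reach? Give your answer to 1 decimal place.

Doubling time ≈ 70/1 = 70.00 years.
42 years / 70.00 ≈ 0.60 doublings → factor 2^0.60 ≈ 1.5.

approximately 1.5 times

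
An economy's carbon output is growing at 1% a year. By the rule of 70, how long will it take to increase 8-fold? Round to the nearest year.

approximately 210 years

Doubling time ≈ 70/1 = 70.00 years.
8× is 3 doublings, so 3 × 70.00 ≈ 210 years.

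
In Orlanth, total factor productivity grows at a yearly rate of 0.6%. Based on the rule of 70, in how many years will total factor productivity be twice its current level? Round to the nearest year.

117 years

70/0.6 ≈ 116.67, so it doubles roughly every 117 years.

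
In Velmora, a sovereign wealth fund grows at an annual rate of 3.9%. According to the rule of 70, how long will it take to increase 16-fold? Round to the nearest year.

≈ 72 years

Doubling time ≈ 70/3.9 = 17.95 years.
16× is 4 doublings, so 4 × 17.95 ≈ 72 years.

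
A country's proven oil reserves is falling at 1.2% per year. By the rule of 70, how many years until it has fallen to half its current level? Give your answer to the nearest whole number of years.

The rule works in reverse for decay: 70/1.2 ≈ 58.33 years to halve.

≈ 58 years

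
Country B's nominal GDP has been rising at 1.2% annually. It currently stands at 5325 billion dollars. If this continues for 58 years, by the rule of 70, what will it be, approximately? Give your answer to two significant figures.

11000 billion dollars

Doubling time ≈ 70/1.2 = 58.33 years.
58 years is 58/58.33 ≈ 0.99 doublings, a factor of 2^0.99 ≈ 1.99.
5325 × 1.99 ≈ 11000 billion dollars.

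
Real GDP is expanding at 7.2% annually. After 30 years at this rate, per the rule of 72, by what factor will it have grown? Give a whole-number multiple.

around 8 times

Doubling time ≈ 72/7.2 = 10.00 years.
30/10.00 ≈ 3 doublings, so about 2^3 = 8×.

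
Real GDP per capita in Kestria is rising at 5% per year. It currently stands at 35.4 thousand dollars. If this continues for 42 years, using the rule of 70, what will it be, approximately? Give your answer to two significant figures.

approximately 280 thousand dollars

Doubling time ≈ 70/5 = 14.00 years.
42 years is 42/14.00 ≈ 3.00 doublings, a factor of 2^3.00 ≈ 8.00.
35.4 × 8.00 ≈ 280 thousand dollars.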